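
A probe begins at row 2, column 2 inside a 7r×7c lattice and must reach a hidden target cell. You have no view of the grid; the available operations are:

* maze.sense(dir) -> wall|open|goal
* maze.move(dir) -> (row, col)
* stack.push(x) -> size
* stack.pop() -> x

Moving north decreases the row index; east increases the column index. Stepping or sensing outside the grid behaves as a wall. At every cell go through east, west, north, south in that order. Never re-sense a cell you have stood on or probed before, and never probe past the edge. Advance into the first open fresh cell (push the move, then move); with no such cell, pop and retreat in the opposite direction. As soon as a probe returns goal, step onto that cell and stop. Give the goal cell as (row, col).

;; maze.sense(dir='east') -> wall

;; maze.sense(dir='west') -> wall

;; maze.sense(dir='north') -> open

;; stack.push(x='north') -> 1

;; maze.move(dir='north') -> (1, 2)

;; maze.sense(dir='east') -> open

;; stack.push(x='east') -> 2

;; maze.move(dir='east') -> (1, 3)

;; maze.sense(dir='east') -> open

;; stack.push(x='east') -> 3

;; maze.move(dir='east') -> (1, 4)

;; maze.sense(dir='east') -> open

;; stack.push(x='east') -> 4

;; maze.move(dir='east') -> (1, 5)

;; maze.sense(dir='east') -> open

;; stack.push(x='east') -> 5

;; maze.move(dir='east') -> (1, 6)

;; maze.sense(dir='north') -> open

;; stack.push(x='north') -> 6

;; maze.move(dir='north') -> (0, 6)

;; maze.sense(dir='west') -> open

;; stack.push(x='west') -> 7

;; maze.move(dir='west') -> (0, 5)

;; maze.sense(dir='west') -> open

;; stack.push(x='west') -> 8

;; maze.move(dir='west') -> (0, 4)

;; maze.sense(dir='west') -> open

;; stack.push(x='west') -> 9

;; maze.move(dir='west') -> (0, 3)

;; maze.sense(dir='west') -> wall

;; stack.pop() -> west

;; maze.move(dir='east') -> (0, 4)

;; stack.pop() -> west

;; maze.move(dir='east') -> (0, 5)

;; stack.pop() -> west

;; maze.move(dir='east') -> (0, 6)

;; stack.pop() -> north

;; maze.move(dir='south') -> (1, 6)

;; maze.sense(dir='south') -> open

;; stack.push(x='south') -> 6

;; maze.move(dir='south') -> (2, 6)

;; maze.sense(dir='west') -> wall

;; maze.sense(dir='south') -> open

;; stack.push(x='south') -> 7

;; maze.move(dir='south') -> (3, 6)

;; maze.sense(dir='west') -> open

;; stack.push(x='west') -> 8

;; maze.move(dir='west') -> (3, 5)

;; maze.sense(dir='west') -> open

;; stack.push(x='west') -> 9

;; maze.move(dir='west') -> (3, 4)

;; maze.sense(dir='west') -> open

;; stack.push(x='west') -> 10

;; maze.move(dir='west') -> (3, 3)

;; maze.sense(dir='west') -> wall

;; maze.sense(dir='south') -> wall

;; stack.pop() -> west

;; maze.move(dir='east') -> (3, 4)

;; maze.sense(dir='north') -> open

;; stack.push(x='north') -> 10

;; maze.move(dir='north') -> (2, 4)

;; stack.pop() -> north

;; maze.move(dir='south') -> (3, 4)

;; maze.sense(dir='south') -> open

;; stack.push(x='south') -> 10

;; maze.move(dir='south') -> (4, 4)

;; maze.sense(dir='east') -> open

;; stack.push(x='east') -> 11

;; maze.move(dir='east') -> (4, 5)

;; maze.sense(dir='east') -> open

;; stack.push(x='east') -> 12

;; maze.move(dir='east') -> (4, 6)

;; maze.sense(dir='south') -> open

;; stack.push(x='south') -> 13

;; maze.move(dir='south') -> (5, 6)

;; maze.sense(dir='west') -> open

;; stack.push(x='west') -> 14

;; maze.move(dir='west') -> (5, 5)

;; maze.sense(dir='west') -> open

;; stack.push(x='west') -> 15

;; maze.move(dir='west') -> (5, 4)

;; maze.sense(dir='west') -> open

;; stack.push(x='west') -> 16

;; maze.move(dir='west') -> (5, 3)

;; maze.sense(dir='west') -> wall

;; maze.sense(dir='south') -> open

;; stack.push(x='south') -> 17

;; maze.move(dir='south') -> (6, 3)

;; maze.sense(dir='east') -> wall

;; maze.sense(dir='west') -> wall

;; stack.pop() -> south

;; maze.move(dir='north') -> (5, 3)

;; stack.pop() -> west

;; maze.move(dir='east') -> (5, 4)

;; stack.pop() -> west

;; maze.move(dir='east') -> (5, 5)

;; maze.sense(dir='south') -> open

;; stack.push(x='south') -> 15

;; maze.move(dir='south') -> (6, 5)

;; maze.sense(dir='east') -> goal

;; maze.move(dir='east') -> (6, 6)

Answer: (6, 6)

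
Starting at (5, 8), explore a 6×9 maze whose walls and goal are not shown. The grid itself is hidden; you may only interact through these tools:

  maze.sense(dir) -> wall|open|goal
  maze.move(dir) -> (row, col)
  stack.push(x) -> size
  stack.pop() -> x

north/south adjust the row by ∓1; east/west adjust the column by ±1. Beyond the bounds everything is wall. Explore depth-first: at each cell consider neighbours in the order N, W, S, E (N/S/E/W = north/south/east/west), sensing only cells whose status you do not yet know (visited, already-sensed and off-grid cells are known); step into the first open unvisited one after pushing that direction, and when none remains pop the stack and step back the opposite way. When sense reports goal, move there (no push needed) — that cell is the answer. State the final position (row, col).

Invoking maze.sense passing dir=north, → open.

Then stack.push passing x=north, which returns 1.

I invoke maze.move passing dir=north, : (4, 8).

Invoking maze.sense passing dir=north, yielding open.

Using stack.push passing x=north, → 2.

Now I run maze.move passing dir=north, → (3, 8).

I invoke maze.sense passing dir=north, and see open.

Next I call stack.push passing x=north, and get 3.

Using maze.move passing dir=north, giving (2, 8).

I run maze.sense passing dir=north, giving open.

Invoking stack.push passing x=north, giving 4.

I try maze.move passing dir=north, which returns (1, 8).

Now I run maze.sense passing dir=north, — result: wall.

I try maze.sense passing dir=west, : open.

Next I call stack.push passing x=west, which returns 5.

I use maze.move passing dir=west, and get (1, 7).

I call maze.sense passing dir=north, yielding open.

Using stack.push passing x=north, — result: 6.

I use maze.move passing dir=north, and see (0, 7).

Next I call maze.sense passing dir=west, giving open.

Using stack.push passing x=west, → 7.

Invoking maze.move passing dir=west, → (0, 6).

I invoke maze.sense passing dir=west, giving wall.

I try maze.sense passing dir=south, — result: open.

Then stack.push passing x=south, — result: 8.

I call maze.move passing dir=south, and see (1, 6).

I run maze.sense passing dir=west, — result: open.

I invoke stack.push passing x=west, giving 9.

Using maze.move passing dir=west, and observe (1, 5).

I call maze.sense passing dir=west, → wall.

I try maze.sense passing dir=south, which returns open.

Then stack.push passing x=south, — result: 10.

Next I call maze.move passing dir=south, : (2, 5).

Now I run maze.sense passing dir=west, — result: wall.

Invoking maze.sense passing dir=south, : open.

Using stack.push passing x=south, → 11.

I try maze.move passing dir=south, which returns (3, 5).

I use maze.sense passing dir=west, and observe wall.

I use maze.sense passing dir=south, → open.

Calling stack.push passing x=south, which returns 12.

Invoking maze.move passing dir=south, → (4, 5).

I invoke maze.sense passing dir=west, and see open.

Using stack.push passing x=west, : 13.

I run maze.move passing dir=west, yielding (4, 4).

I run maze.sense passing dir=west, and see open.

Invoking stack.push passing x=west, giving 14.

I call maze.move passing dir=west, which returns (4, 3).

Now I run maze.sense passing dir=north, yielding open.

I use stack.push passing x=north, giving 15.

Next I call maze.move passing dir=north, giving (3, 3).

I run maze.sense passing dir=north, and see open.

Invoking stack.push passing x=north, and observe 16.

Next I call maze.move passing dir=north, giving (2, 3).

I run maze.sense passing dir=north, : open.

Using stack.push passing x=north, → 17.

I run maze.move passing dir=north, and observe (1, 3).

Calling maze.sense passing dir=north, which returns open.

I use stack.push passing x=north, → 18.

Invoking maze.move passing dir=north, which returns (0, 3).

Now I run maze.sense passing dir=west, — result: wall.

I try maze.sense passing dir=east, giving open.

Invoking stack.push passing x=east, yielding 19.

I use maze.move passing dir=east, and get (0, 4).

Using stack.pop, : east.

Calling maze.move passing dir=west, : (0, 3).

Then stack.pop(), → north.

I run maze.move passing dir=south, and get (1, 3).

Now I run maze.sense passing dir=west, and observe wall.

Next I call stack.pop, and observe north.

Using maze.move passing dir=south, and get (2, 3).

I try maze.sense passing dir=west, : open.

I call stack.push passing x=west, giving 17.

I use maze.move passing dir=west, which returns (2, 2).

Then maze.sense passing dir=west, → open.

Invoking stack.push passing x=west, yielding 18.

Invoking maze.move passing dir=west, — result: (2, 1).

I run maze.sense passing dir=north, → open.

Then stack.push passing x=north, which returns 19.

Invoking maze.move passing dir=north, giving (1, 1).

I try maze.sense passing dir=north, which returns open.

Invoking stack.push passing x=north, → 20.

Next I call maze.move passing dir=north, giving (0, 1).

Using maze.sense passing dir=west, giving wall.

Then stack.pop, → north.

I call maze.move passing dir=south, — result: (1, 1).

Next I call maze.sense passing dir=west, : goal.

Invoking maze.move passing dir=west, and observe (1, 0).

Answer: (1, 0)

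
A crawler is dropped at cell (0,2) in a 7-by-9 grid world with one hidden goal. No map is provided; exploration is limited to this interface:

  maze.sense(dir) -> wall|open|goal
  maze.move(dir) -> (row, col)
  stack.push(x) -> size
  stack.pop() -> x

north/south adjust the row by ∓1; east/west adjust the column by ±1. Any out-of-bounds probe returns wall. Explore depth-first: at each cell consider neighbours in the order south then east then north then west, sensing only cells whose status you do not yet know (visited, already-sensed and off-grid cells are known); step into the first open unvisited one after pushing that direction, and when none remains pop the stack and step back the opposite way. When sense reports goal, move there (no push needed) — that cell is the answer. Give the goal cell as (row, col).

// maze.sense(dir=south) == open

// stack.push(x=south) == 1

// maze.move(dir=south) == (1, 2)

// maze.sense(dir=south) == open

// stack.push(x=south) == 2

// maze.move(dir=south) == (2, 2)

// maze.sense(dir=south) == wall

// maze.sense(dir=east) == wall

// maze.sense(dir=west) == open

// stack.push(x=west) == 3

// maze.move(dir=west) == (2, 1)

// maze.sense(dir=south) == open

// stack.push(x=south) == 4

// maze.move(dir=south) == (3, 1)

// maze.sense(dir=south) == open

// stack.push(x=south) == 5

// maze.move(dir=south) == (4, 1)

// maze.sense(dir=south) == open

// stack.push(x=south) == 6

// maze.move(dir=south) == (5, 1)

// maze.sense(dir=south) == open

// stack.push(x=south) == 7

// maze.move(dir=south) == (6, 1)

// maze.sense(dir=east) == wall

// maze.sense(dir=west) == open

// stack.push(x=west) == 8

// maze.move(dir=west) == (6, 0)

// maze.sense(dir=north) == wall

// stack.pop() == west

// maze.move(dir=east) == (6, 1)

// stack.pop() == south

// maze.move(dir=north) == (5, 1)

// maze.sense(dir=east) == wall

// stack.pop() == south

// maze.move(dir=north) == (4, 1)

// maze.sense(dir=east) == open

// stack.push(x=east) == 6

// maze.move(dir=east) == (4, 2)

// maze.sense(dir=east) == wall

// stack.pop() == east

// maze.move(dir=west) == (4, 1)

// maze.sense(dir=west) == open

// stack.push(x=west) == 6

// maze.move(dir=west) == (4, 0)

// maze.sense(dir=north) == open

// stack.push(x=north) == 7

// maze.move(dir=north) == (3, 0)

// maze.sense(dir=north) == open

// stack.push(x=north) == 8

// maze.move(dir=north) == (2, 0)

// maze.sense(dir=north) == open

// stack.push(x=north) == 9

// maze.move(dir=north) == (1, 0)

// maze.sense(dir=east) == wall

// maze.sense(dir=north) == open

// stack.push(x=north) == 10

// maze.move(dir=north) == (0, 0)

// maze.sense(dir=east) == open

// stack.push(x=east) == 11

// maze.move(dir=east) == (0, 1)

// stack.pop() == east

// maze.move(dir=west) == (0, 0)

// stack.pop() == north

// maze.move(dir=south) == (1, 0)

// stack.pop() == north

// maze.move(dir=south) == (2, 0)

// stack.pop() == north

// maze.move(dir=south) == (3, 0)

// stack.pop() == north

// maze.move(dir=south) == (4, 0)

// stack.pop() == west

// maze.move(dir=east) == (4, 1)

// stack.pop() == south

// maze.move(dir=north) == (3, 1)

// stack.pop() == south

// maze.move(dir=north) == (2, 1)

// stack.pop() == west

// maze.move(dir=east) == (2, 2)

// stack.pop() == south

// maze.move(dir=north) == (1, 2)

// maze.sense(dir=east) == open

// stack.push(x=east) == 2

// maze.move(dir=east) == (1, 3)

// maze.sense(dir=east) == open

// stack.push(x=east) == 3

// maze.move(dir=east) == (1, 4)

// maze.sense(dir=south) == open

// stack.push(x=south) == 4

// maze.move(dir=south) == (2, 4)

// maze.sense(dir=south) == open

// stack.push(x=south) == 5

// maze.move(dir=south) == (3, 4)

// maze.sense(dir=south) == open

// stack.push(x=south) == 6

// maze.move(dir=south) == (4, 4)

// maze.sense(dir=south) == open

// stack.push(x=south) == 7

// maze.move(dir=south) == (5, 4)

// maze.sense(dir=south) == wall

// maze.sense(dir=east) == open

// stack.push(x=east) == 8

// maze.move(dir=east) == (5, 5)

// maze.sense(dir=south) == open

// stack.push(x=south) == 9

// maze.move(dir=south) == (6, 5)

// maze.sense(dir=east) == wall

// stack.pop() == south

// maze.move(dir=north) == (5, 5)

// maze.sense(dir=east) == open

// stack.push(x=east) == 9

// maze.move(dir=east) == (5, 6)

// maze.sense(dir=east) == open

// stack.push(x=east) == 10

// maze.move(dir=east) == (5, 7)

// maze.sense(dir=south) == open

// stack.push(x=south) == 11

// maze.move(dir=south) == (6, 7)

// maze.sense(dir=east) == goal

// maze.move(dir=east) == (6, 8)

Answer: (6, 8)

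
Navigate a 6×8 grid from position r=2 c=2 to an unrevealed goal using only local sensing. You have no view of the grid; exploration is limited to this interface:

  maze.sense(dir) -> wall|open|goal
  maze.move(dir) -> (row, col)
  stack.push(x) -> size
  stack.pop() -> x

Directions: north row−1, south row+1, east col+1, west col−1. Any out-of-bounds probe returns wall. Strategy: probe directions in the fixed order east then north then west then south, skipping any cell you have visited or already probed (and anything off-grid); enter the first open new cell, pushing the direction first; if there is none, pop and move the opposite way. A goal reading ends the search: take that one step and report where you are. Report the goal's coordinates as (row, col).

% sense dir=east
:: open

% push x=east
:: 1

% move dir=east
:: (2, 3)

% sense dir=east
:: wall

% sense dir=north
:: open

% push x=north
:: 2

% move dir=north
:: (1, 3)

% sense dir=east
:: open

% push x=east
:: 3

% move dir=east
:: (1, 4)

% sense dir=east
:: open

% push x=east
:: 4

% move dir=east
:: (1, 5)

% sense dir=east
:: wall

% sense dir=north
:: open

% push x=north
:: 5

% move dir=north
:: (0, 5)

% sense dir=east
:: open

% push x=east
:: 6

% move dir=east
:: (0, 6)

% sense dir=east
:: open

% push x=east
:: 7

% move dir=east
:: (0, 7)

% sense dir=south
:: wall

% pop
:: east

% move dir=west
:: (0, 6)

% pop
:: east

% move dir=west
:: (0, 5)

% sense dir=west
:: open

% push x=west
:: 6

% move dir=west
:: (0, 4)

% sense dir=west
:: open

% push x=west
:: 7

% move dir=west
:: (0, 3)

% sense dir=west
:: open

% push x=west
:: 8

% move dir=west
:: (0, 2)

% sense dir=west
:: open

% push x=west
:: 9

% move dir=west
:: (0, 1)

% sense dir=west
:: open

% push x=west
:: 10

% move dir=west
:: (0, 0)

% sense dir=south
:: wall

% pop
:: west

% move dir=east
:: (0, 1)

% sense dir=south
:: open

% push x=south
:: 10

% move dir=south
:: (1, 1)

% sense dir=east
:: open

% push x=east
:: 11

% move dir=east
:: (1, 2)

% pop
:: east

% move dir=west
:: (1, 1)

% sense dir=south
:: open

% push x=south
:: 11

% move dir=south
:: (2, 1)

% sense dir=west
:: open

% push x=west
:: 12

% move dir=west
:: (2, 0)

% sense dir=south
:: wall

% pop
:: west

% move dir=east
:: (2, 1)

% sense dir=south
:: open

% push x=south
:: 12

% move dir=south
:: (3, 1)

% sense dir=east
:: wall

% sense dir=south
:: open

% push x=south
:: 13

% move dir=south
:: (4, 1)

% sense dir=east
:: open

% push x=east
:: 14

% move dir=east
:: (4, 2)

% sense dir=east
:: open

% push x=east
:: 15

% move dir=east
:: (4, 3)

% sense dir=east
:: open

% push x=east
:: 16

% move dir=east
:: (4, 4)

% sense dir=east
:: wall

% sense dir=north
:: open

% push x=north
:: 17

% move dir=north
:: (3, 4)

% sense dir=east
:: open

% push x=east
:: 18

% move dir=east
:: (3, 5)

% sense dir=east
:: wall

% sense dir=north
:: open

% push x=north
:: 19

% move dir=north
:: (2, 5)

% sense dir=east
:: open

% push x=east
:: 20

% move dir=east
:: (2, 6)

% sense dir=east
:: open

% push x=east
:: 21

% move dir=east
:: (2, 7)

% sense dir=south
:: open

% push x=south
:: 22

% move dir=south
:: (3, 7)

% sense dir=south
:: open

% push x=south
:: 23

% move dir=south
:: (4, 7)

% sense dir=west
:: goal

% move dir=west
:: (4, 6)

Answer: (4, 6)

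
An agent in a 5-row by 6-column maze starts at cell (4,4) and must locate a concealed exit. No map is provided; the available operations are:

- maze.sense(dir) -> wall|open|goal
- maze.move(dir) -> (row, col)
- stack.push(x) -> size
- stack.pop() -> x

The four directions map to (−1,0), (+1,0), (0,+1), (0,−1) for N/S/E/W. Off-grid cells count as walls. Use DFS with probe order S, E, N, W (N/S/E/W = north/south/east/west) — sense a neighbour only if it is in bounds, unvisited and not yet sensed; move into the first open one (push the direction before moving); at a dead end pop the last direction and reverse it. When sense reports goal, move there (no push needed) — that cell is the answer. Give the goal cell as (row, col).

I invoke maze.sense passing dir='east', — result: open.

Then stack.push passing x='east', — result: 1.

Using maze.move passing dir='east', and see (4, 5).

Calling maze.sense passing dir='north', → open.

Next I call stack.push passing x='north', — result: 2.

I call maze.move passing dir='north', giving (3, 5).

Then maze.sense passing dir='north', → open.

Then stack.push passing x='north', and get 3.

I invoke maze.move passing dir='north', giving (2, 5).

Then maze.sense passing dir='north', — result: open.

Using stack.push passing x='north', and see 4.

Invoking maze.move passing dir='north', and see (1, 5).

I run maze.sense passing dir='north', yielding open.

Using stack.push passing x='north', giving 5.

Invoking maze.move passing dir='north', and get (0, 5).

I try maze.sense passing dir='west', and observe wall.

I invoke stack.pop(), and see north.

Using maze.move passing dir='south', yielding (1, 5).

Calling maze.sense passing dir='west', → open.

Then stack.push passing x='west', and get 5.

I call maze.move passing dir='west', and get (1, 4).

Invoking maze.sense passing dir='south', which returns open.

Calling stack.push passing x='south', and get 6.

Invoking maze.move passing dir='south', and see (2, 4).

I try maze.sense passing dir='south', : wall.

I invoke maze.sense passing dir='west', → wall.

I invoke stack.pop, and see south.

Invoking maze.move passing dir='north', and get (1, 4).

Then maze.sense passing dir='west', yielding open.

Then stack.push passing x='west', giving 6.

Using maze.move passing dir='west', and observe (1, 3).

Now I run maze.sense passing dir='north', and get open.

Now I run stack.push passing x='north', : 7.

I call maze.move passing dir='north', and observe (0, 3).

Now I run maze.sense passing dir='west', giving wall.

Invoking stack.pop, yielding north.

I use maze.move passing dir='south', : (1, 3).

Now I run maze.sense passing dir='west', : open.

Using stack.push passing x='west', which returns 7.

I invoke maze.move passing dir='west', and see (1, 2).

Using maze.sense passing dir='south', giving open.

I call stack.push passing x='south', and see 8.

I use maze.move passing dir='south', → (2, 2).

Next I call maze.sense passing dir='south', yielding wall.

I call maze.sense passing dir='west', yielding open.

I call stack.push passing x='west', and observe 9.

I use maze.move passing dir='west', giving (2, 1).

I run maze.sense passing dir='south', which returns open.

Then stack.push passing x='south', and get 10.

Now I run maze.move passing dir='south', and see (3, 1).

Then maze.sense passing dir='south', and see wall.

I invoke maze.sense passing dir='west', → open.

Then stack.push passing x='west', and see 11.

I try maze.move passing dir='west', and see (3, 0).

I call maze.sense passing dir='south', and see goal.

I invoke maze.move passing dir='south', and get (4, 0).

Answer: (4, 0)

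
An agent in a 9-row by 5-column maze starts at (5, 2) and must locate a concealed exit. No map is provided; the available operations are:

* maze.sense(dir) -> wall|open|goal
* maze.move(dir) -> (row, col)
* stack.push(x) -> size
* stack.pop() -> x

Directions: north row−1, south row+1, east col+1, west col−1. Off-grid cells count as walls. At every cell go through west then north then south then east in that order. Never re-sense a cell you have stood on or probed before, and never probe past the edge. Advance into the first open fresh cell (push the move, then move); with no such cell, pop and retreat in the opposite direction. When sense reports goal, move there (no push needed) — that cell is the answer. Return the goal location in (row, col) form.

I use sense with dir: west, and get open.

Now I run push with x: west, — result: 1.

Calling move with dir: west, giving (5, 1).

Calling sense with dir: west, which returns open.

Now I run push with x: west, yielding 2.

Now I run move with dir: west, giving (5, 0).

I call sense with dir: north, which returns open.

I call push with x: north, and get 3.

I invoke move with dir: north, yielding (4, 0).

Using sense with dir: north, giving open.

Then push with x: north, and observe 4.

Next I call move with dir: north, giving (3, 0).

Invoking sense with dir: north, — result: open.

I run push with x: north, and observe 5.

Then move with dir: north, giving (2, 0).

I try sense with dir: north, — result: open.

Using push with x: north, and get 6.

Then move with dir: north, : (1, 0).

I run sense with dir: north, which returns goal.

Now I run move with dir: north, → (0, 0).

Answer: (0, 0)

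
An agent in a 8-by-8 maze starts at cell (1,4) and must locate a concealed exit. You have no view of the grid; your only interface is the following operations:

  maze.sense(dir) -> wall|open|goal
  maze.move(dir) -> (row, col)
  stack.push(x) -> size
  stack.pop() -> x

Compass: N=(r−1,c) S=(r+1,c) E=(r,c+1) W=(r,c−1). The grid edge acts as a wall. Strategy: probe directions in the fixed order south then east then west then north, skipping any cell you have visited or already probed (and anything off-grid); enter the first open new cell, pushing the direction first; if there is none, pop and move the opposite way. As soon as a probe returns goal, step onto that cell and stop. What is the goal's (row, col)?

·→ maze.sense(dir→south)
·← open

·→ stack.push(x→south)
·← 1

·→ maze.move(dir→south)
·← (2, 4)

·→ maze.sense(dir→south)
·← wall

·→ maze.sense(dir→east)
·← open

·→ stack.push(x→east)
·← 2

·→ maze.move(dir→east)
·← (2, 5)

·→ maze.sense(dir→south)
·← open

·→ stack.push(x→south)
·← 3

·→ maze.move(dir→south)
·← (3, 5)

·→ maze.sense(dir→south)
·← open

·→ stack.push(x→south)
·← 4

·→ maze.move(dir→south)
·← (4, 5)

·→ maze.sense(dir→south)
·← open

·→ stack.push(x→south)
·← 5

·→ maze.move(dir→south)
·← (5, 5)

·→ maze.sense(dir→south)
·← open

·→ stack.push(x→south)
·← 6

·→ maze.move(dir→south)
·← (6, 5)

·→ maze.sense(dir→south)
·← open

·→ stack.push(x→south)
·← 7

·→ maze.move(dir→south)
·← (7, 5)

·→ maze.sense(dir→east)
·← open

·→ stack.push(x→east)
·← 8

·→ maze.move(dir→east)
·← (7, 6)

·→ maze.sense(dir→east)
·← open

·→ stack.push(x→east)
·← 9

·→ maze.move(dir→east)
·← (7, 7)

·→ maze.sense(dir→north)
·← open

·→ stack.push(x→north)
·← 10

·→ maze.move(dir→north)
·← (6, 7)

·→ maze.sense(dir→west)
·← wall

·→ maze.sense(dir→north)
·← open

·→ stack.push(x→north)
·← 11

·→ maze.move(dir→north)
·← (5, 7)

·→ maze.sense(dir→west)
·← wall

·→ maze.sense(dir→north)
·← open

·→ stack.push(x→north)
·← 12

·→ maze.move(dir→north)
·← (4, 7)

·→ maze.sense(dir→west)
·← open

·→ stack.push(x→west)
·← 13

·→ maze.move(dir→west)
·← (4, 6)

·→ maze.sense(dir→north)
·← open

·→ stack.push(x→north)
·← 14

·→ maze.move(dir→north)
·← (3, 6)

·→ maze.sense(dir→east)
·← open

·→ stack.push(x→east)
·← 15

·→ maze.move(dir→east)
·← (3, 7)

·→ maze.sense(dir→north)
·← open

·→ stack.push(x→north)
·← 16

·→ maze.move(dir→north)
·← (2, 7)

·→ maze.sense(dir→west)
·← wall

·→ maze.sense(dir→north)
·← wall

·→ stack.pop()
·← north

·→ maze.move(dir→south)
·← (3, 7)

·→ stack.pop()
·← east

·→ maze.move(dir→west)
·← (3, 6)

·→ stack.pop()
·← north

·→ maze.move(dir→south)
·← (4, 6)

·→ stack.pop()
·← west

·→ maze.move(dir→east)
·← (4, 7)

·→ stack.pop()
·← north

·→ maze.move(dir→south)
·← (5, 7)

·→ stack.pop()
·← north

·→ maze.move(dir→south)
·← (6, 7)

·→ stack.pop()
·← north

·→ maze.move(dir→south)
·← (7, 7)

·→ stack.pop()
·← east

·→ maze.move(dir→west)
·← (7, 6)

·→ stack.pop()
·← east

·→ maze.move(dir→west)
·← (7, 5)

·→ maze.sense(dir→west)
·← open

·→ stack.push(x→west)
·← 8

·→ maze.move(dir→west)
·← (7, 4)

·→ maze.sense(dir→west)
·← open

·→ stack.push(x→west)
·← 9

·→ maze.move(dir→west)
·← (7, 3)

·→ maze.sense(dir→west)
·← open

·→ stack.push(x→west)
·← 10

·→ maze.move(dir→west)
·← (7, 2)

·→ maze.sense(dir→west)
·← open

·→ stack.push(x→west)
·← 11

·→ maze.move(dir→west)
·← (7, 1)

·→ maze.sense(dir→west)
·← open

·→ stack.push(x→west)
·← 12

·→ maze.move(dir→west)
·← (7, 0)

·→ maze.sense(dir→north)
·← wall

·→ stack.pop()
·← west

·→ maze.move(dir→east)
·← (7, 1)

·→ maze.sense(dir→north)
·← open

·→ stack.push(x→north)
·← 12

·→ maze.move(dir→north)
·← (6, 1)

·→ maze.sense(dir→east)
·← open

·→ stack.push(x→east)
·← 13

·→ maze.move(dir→east)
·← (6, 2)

·→ maze.sense(dir→east)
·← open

·→ stack.push(x→east)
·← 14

·→ maze.move(dir→east)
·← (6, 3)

·→ maze.sense(dir→east)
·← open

·→ stack.push(x→east)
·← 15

·→ maze.move(dir→east)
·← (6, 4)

·→ maze.sense(dir→north)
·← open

·→ stack.push(x→north)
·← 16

·→ maze.move(dir→north)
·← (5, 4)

·→ maze.sense(dir→west)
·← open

·→ stack.push(x→west)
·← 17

·→ maze.move(dir→west)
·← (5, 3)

·→ maze.sense(dir→west)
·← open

·→ stack.push(x→west)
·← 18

·→ maze.move(dir→west)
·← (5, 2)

·→ maze.sense(dir→west)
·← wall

·→ maze.sense(dir→north)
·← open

·→ stack.push(x→north)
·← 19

·→ maze.move(dir→north)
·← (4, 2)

·→ maze.sense(dir→east)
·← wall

·→ maze.sense(dir→west)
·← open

·→ stack.push(x→west)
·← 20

·→ maze.move(dir→west)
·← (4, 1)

·→ maze.sense(dir→west)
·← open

·→ stack.push(x→west)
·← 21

·→ maze.move(dir→west)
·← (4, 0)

·→ maze.sense(dir→south)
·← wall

·→ maze.sense(dir→north)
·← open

·→ stack.push(x→north)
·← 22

·→ maze.move(dir→north)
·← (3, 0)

·→ maze.sense(dir→east)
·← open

·→ stack.push(x→east)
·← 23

·→ maze.move(dir→east)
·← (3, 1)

·→ maze.sense(dir→east)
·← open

·→ stack.push(x→east)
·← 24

·→ maze.move(dir→east)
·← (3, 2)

·→ maze.sense(dir→east)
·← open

·→ stack.push(x→east)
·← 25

·→ maze.move(dir→east)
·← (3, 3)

·→ maze.sense(dir→north)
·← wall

·→ stack.pop()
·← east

·→ maze.move(dir→west)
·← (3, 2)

·→ maze.sense(dir→north)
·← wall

·→ stack.pop()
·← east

·→ maze.move(dir→west)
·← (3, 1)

·→ maze.sense(dir→north)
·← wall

·→ stack.pop()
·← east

·→ maze.move(dir→west)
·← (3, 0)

·→ maze.sense(dir→north)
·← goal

·→ maze.move(dir→north)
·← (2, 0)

Answer: (2, 0)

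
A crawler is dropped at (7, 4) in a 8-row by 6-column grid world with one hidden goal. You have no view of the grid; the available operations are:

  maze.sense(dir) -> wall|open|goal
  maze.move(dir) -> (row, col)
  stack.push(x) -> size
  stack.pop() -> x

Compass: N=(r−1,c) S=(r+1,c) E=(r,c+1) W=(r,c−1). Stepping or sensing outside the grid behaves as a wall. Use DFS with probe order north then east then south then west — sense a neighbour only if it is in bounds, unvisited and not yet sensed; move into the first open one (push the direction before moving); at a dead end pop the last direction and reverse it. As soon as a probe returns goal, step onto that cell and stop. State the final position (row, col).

> sense dir='north'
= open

> push x='north'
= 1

> move dir='north'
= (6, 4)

> sense dir='north'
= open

> push x='north'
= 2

> move dir='north'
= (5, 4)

> sense dir='north'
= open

> push x='north'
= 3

> move dir='north'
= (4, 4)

> sense dir='north'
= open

> push x='north'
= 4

> move dir='north'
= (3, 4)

> sense dir='north'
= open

> push x='north'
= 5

> move dir='north'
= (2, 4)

> sense dir='north'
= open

> push x='north'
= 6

> move dir='north'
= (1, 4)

> sense dir='north'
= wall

> sense dir='east'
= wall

> sense dir='west'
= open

> push x='west'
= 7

> move dir='west'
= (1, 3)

> sense dir='north'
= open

> push x='north'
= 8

> move dir='north'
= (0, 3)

> sense dir='west'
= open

> push x='west'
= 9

> move dir='west'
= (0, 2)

> sense dir='south'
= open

> push x='south'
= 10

> move dir='south'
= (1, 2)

> sense dir='south'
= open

> push x='south'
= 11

> move dir='south'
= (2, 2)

> sense dir='east'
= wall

> sense dir='south'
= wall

> sense dir='west'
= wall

> pop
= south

> move dir='north'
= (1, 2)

> sense dir='west'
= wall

> pop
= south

> move dir='north'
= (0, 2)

> sense dir='west'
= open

> push x='west'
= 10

> move dir='west'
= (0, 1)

> sense dir='west'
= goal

> move dir='west'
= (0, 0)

Answer: (0, 0)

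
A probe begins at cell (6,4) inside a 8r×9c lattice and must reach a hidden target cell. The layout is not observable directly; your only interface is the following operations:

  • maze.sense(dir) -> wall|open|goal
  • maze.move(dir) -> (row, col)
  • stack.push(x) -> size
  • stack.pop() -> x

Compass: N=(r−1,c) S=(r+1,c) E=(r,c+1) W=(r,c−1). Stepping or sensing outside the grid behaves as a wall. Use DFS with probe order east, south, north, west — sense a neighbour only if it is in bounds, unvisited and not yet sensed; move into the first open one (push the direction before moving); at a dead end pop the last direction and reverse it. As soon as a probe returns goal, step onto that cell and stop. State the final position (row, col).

Do: sense[dir=east]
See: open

Do: push[x=east]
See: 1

Do: move[dir=east]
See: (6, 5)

Do: sense[dir=east]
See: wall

Do: sense[dir=south]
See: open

Do: push[x=south]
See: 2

Do: move[dir=south]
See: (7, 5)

Do: sense[dir=east]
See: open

Do: push[x=east]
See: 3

Do: move[dir=east]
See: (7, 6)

Do: sense[dir=east]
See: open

Do: push[x=east]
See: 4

Do: move[dir=east]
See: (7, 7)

Do: sense[dir=east]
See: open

Do: push[x=east]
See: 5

Do: move[dir=east]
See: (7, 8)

Do: sense[dir=north]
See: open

Do: push[x=north]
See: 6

Do: move[dir=north]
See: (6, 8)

Do: sense[dir=north]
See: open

Do: push[x=north]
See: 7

Do: move[dir=north]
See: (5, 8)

Do: sense[dir=north]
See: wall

Do: sense[dir=west]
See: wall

Do: pop[]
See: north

Do: move[dir=south]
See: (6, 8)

Do: sense[dir=west]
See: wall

Do: pop[]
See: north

Do: move[dir=south]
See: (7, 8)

Do: pop[]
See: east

Do: move[dir=west]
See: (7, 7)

Do: pop[]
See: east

Do: move[dir=west]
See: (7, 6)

Do: pop[]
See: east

Do: move[dir=west]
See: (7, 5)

Do: sense[dir=west]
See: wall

Do: pop[]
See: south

Do: move[dir=north]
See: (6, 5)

Do: sense[dir=north]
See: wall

Do: pop[]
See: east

Do: move[dir=west]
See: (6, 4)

Do: sense[dir=north]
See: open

Do: push[x=north]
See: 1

Do: move[dir=north]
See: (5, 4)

Do: sense[dir=north]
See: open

Do: push[x=north]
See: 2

Do: move[dir=north]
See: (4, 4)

Do: sense[dir=east]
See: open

Do: push[x=east]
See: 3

Do: move[dir=east]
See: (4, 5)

Do: sense[dir=east]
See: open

Do: push[x=east]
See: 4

Do: move[dir=east]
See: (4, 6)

Do: sense[dir=east]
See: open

Do: push[x=east]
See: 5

Do: move[dir=east]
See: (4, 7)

Do: sense[dir=north]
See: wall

Do: pop[]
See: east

Do: move[dir=west]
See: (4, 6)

Do: sense[dir=south]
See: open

Do: push[x=south]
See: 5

Do: move[dir=south]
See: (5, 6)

Do: pop[]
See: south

Do: move[dir=north]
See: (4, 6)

Do: sense[dir=north]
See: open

Do: push[x=north]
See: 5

Do: move[dir=north]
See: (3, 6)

Do: sense[dir=north]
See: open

Do: push[x=north]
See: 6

Do: move[dir=north]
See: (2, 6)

Do: sense[dir=east]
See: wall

Do: sense[dir=north]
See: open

Do: push[x=north]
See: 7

Do: move[dir=north]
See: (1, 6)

Do: sense[dir=east]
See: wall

Do: sense[dir=north]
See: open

Do: push[x=north]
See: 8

Do: move[dir=north]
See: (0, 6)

Do: sense[dir=east]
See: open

Do: push[x=east]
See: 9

Do: move[dir=east]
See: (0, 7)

Do: sense[dir=east]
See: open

Do: push[x=east]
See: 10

Do: move[dir=east]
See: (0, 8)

Do: sense[dir=south]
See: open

Do: push[x=south]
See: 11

Do: move[dir=south]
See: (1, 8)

Do: sense[dir=south]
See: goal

Do: move[dir=south]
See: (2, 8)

Answer: (2, 8)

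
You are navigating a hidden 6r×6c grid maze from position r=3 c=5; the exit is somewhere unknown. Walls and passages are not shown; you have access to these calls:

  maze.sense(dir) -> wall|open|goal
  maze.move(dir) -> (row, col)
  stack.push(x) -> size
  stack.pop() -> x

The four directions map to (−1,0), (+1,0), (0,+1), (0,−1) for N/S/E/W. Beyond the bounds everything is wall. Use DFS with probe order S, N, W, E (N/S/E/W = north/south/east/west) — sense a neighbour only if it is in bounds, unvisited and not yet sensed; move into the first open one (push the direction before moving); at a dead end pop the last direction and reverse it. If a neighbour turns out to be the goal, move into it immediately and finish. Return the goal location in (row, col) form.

Step: maze.sense[dir='south']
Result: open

Step: stack.push[x='south']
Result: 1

Step: maze.move[dir='south']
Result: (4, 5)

Step: maze.sense[dir='south']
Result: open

Step: stack.push[x='south']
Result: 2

Step: maze.move[dir='south']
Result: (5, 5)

Step: maze.sense[dir='west']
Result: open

Step: stack.push[x='west']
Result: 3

Step: maze.move[dir='west']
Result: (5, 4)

Step: maze.sense[dir='north']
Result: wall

Step: maze.sense[dir='west']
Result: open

Step: stack.push[x='west']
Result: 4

Step: maze.move[dir='west']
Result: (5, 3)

Step: maze.sense[dir='north']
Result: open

Step: stack.push[x='north']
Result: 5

Step: maze.move[dir='north']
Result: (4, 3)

Step: maze.sense[dir='north']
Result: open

Step: stack.push[x='north']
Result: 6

Step: maze.move[dir='north']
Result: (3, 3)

Step: maze.sense[dir='north']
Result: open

Step: stack.push[x='north']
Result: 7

Step: maze.move[dir='north']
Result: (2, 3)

Step: maze.sense[dir='north']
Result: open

Step: stack.push[x='north']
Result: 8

Step: maze.move[dir='north']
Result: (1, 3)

Step: maze.sense[dir='north']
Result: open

Step: stack.push[x='north']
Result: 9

Step: maze.move[dir='north']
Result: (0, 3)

Step: maze.sense[dir='west']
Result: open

Step: stack.push[x='west']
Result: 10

Step: maze.move[dir='west']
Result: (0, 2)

Step: maze.sense[dir='south']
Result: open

Step: stack.push[x='south']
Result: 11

Step: maze.move[dir='south']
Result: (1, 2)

Step: maze.sense[dir='south']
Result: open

Step: stack.push[x='south']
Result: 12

Step: maze.move[dir='south']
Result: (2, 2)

Step: maze.sense[dir='south']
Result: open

Step: stack.push[x='south']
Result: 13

Step: maze.move[dir='south']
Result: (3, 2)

Step: maze.sense[dir='south']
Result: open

Step: stack.push[x='south']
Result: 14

Step: maze.move[dir='south']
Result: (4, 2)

Step: maze.sense[dir='south']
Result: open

Step: stack.push[x='south']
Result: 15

Step: maze.move[dir='south']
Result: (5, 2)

Step: maze.sense[dir='west']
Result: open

Step: stack.push[x='west']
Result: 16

Step: maze.move[dir='west']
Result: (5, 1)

Step: maze.sense[dir='north']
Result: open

Step: stack.push[x='north']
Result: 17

Step: maze.move[dir='north']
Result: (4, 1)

Step: maze.sense[dir='north']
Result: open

Step: stack.push[x='north']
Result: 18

Step: maze.move[dir='north']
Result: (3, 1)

Step: maze.sense[dir='north']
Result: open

Step: stack.push[x='north']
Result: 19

Step: maze.move[dir='north']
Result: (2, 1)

Step: maze.sense[dir='north']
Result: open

Step: stack.push[x='north']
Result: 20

Step: maze.move[dir='north']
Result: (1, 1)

Step: maze.sense[dir='north']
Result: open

Step: stack.push[x='north']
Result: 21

Step: maze.move[dir='north']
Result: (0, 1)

Step: maze.sense[dir='west']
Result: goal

Step: maze.move[dir='west']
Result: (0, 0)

Answer: (0, 0)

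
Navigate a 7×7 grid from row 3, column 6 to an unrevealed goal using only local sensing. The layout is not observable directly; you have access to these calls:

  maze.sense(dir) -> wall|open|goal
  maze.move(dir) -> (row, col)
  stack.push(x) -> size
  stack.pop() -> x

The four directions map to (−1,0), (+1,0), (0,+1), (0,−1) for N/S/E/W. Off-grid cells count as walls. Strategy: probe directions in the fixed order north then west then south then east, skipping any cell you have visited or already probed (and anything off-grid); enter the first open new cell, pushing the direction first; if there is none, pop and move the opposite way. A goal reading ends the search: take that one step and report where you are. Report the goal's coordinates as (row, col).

>> sense(dir→north)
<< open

>> push(x→north)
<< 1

>> move(dir→north)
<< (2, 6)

>> sense(dir→north)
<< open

>> push(x→north)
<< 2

>> move(dir→north)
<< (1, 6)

>> sense(dir→north)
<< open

>> push(x→north)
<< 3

>> move(dir→north)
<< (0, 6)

>> sense(dir→west)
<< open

>> push(x→west)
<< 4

>> move(dir→west)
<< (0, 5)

>> sense(dir→west)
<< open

>> push(x→west)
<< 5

>> move(dir→west)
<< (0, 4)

>> sense(dir→west)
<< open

>> push(x→west)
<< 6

>> move(dir→west)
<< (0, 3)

>> sense(dir→west)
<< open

>> push(x→west)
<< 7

>> move(dir→west)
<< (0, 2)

>> sense(dir→west)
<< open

>> push(x→west)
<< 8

>> move(dir→west)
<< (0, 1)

>> sense(dir→west)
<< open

>> push(x→west)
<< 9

>> move(dir→west)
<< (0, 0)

>> sense(dir→south)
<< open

>> push(x→south)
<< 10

>> move(dir→south)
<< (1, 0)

>> sense(dir→south)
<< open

>> push(x→south)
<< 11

>> move(dir→south)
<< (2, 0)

>> sense(dir→south)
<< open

>> push(x→south)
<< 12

>> move(dir→south)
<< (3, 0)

>> sense(dir→south)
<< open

>> push(x→south)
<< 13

>> move(dir→south)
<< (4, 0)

>> sense(dir→south)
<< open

>> push(x→south)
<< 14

>> move(dir→south)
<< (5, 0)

>> sense(dir→south)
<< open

>> push(x→south)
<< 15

>> move(dir→south)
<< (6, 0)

>> sense(dir→east)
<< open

>> push(x→east)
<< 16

>> move(dir→east)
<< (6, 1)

>> sense(dir→north)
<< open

>> push(x→north)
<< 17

>> move(dir→north)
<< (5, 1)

>> sense(dir→north)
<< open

>> push(x→north)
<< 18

>> move(dir→north)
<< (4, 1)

>> sense(dir→north)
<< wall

>> sense(dir→east)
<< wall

>> pop()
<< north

>> move(dir→south)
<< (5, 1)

>> sense(dir→east)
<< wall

>> pop()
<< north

>> move(dir→south)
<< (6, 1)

>> sense(dir→east)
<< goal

>> move(dir→east)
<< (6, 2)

Answer: (6, 2)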